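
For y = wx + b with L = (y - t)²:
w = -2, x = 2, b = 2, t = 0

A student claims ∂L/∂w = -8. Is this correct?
Correct

y = (-2)(2) + 2 = -2
∂L/∂y = 2(y - t) = 2(-2 - 0) = -4
∂y/∂w = x = 2
∂L/∂w = -4 × 2 = -8

Claimed value: -8
Correct: The correct gradient is -8.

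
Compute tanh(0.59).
0.5299

tanh(0.59) = (e^(0.59) - e^(-0.59))/(e^(0.59) + e^(-0.59)) = 0.5299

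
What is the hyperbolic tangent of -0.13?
-0.1293

tanh(-0.13) = (e^(-0.13) - e^(0.13))/(e^(-0.13) + e^(0.13)) = -0.1293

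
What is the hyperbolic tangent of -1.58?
-0.9186

tanh(-1.58) = (e^(-1.58) - e^(1.58))/(e^(-1.58) + e^(1.58)) = -0.9186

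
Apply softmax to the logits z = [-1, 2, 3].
p = [0.0132, 0.2654, 0.7214]

exp(z) = [0.3679, 7.389, 20.09]
Sum = 27.84
p = [0.0132, 0.2654, 0.7214]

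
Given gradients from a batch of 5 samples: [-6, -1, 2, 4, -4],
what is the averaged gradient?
Average gradient = -1

Average = (1/5)(-6 + -1 + 2 + 4 + -4) = -5/5 = -1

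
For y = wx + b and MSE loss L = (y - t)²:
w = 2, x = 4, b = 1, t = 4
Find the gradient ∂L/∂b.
∂L/∂b = 10

y = wx + b = (2)(4) + 1 = 9
∂L/∂y = 2(y - t) = 2(9 - 4) = 10
∂y/∂b = 1
∂L/∂b = ∂L/∂y · ∂y/∂b = 10 × 1 = 10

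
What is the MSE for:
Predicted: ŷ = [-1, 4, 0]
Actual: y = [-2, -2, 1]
MSE = 12.67

MSE = (1/3)((-1--2)² + (4--2)² + (0-1)²) = (1/3)(1 + 36 + 1) = 12.67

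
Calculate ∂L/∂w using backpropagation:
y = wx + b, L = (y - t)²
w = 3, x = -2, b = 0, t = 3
∂L/∂w = 36

y = wx + b = (3)(-2) + 0 = -6
∂L/∂y = 2(y - t) = 2(-6 - 3) = -18
∂y/∂w = x = -2
∂L/∂w = ∂L/∂y · ∂y/∂w = -18 × -2 = 36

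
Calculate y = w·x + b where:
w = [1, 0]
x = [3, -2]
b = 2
y = 5

y = (1)(3) + (0)(-2) + 2 = 5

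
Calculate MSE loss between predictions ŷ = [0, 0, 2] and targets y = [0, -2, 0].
MSE = 2.667

MSE = (1/3)((0-0)² + (0--2)² + (2-0)²) = (1/3)(0 + 4 + 4) = 2.667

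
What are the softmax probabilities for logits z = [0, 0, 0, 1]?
p = [0.1749, 0.1749, 0.1749, 0.4754]

exp(z) = [1, 1, 1, 2.718]
Sum = 5.718
p = [0.1749, 0.1749, 0.1749, 0.4754]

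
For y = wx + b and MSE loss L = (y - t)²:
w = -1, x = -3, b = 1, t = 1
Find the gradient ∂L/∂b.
∂L/∂b = 6

y = wx + b = (-1)(-3) + 1 = 4
∂L/∂y = 2(y - t) = 2(4 - 1) = 6
∂y/∂b = 1
∂L/∂b = ∂L/∂y · ∂y/∂b = 6 × 1 = 6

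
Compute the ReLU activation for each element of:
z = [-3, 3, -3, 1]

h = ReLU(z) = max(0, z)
h = [0, 3, 0, 1]

ReLU applied element-wise: max(0,-3)=0, max(0,3)=3, max(0,-3)=0, max(0,1)=1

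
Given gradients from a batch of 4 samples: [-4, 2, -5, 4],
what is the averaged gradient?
Average gradient = -0.75

Average = (1/4)(-4 + 2 + -5 + 4) = -3/4 = -0.75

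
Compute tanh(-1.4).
-0.8854

tanh(-1.4) = (e^(-1.4) - e^(1.4))/(e^(-1.4) + e^(1.4)) = -0.8854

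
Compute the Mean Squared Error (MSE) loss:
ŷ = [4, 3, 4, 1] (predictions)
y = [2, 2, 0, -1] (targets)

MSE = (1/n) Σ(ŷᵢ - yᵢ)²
MSE = 6.25

MSE = (1/4)((4-2)² + (3-2)² + (4-0)² + (1--1)²) = (1/4)(4 + 1 + 16 + 4) = 6.25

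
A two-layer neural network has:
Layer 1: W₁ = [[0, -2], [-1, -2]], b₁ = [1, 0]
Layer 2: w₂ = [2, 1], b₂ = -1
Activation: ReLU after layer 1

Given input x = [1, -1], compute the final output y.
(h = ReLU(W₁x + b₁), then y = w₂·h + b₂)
y = 6

Layer 1 pre-activation: z₁ = [3, 1]
After ReLU: h = [3, 1]
Layer 2 output: y = 2×3 + 1×1 + -1 = 6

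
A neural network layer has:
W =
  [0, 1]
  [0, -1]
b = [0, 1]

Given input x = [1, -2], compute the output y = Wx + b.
y = [-2, 3]

Wx = [0×1 + 1×-2, 0×1 + -1×-2]
   = [-2, 2]
y = Wx + b = [-2 + 0, 2 + 1] = [-2, 3]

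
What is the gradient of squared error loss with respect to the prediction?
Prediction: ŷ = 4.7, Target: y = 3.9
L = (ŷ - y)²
∂L/∂ŷ = 1.6

∂L/∂ŷ = 2(ŷ - y) = 2(4.7 - 3.9) = 2(0.8) = 1.6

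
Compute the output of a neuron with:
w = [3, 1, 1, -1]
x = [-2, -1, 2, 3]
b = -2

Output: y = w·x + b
y = -10

y = (3)(-2) + (1)(-1) + (1)(2) + (-1)(3) + -2 = -10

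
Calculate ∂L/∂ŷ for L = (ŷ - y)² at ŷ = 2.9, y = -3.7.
∂L/∂ŷ = 13.2

∂L/∂ŷ = 2(ŷ - y) = 2(2.9 - -3.7) = 2(6.6) = 13.2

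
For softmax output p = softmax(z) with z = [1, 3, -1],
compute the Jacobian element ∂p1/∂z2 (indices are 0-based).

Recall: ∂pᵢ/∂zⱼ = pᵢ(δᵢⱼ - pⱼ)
∂p1/∂z2 = -0.01376

p = softmax(z) = [0.1173, 0.8668, 0.01588]
p1 = 0.8668, p2 = 0.01588

∂p1/∂z2 = -p1 × p2 = -0.8668 × 0.01588 = -0.01376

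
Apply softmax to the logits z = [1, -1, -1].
p = [0.787, 0.1065, 0.1065]

exp(z) = [2.718, 0.3679, 0.3679]
Sum = 3.454
p = [0.787, 0.1065, 0.1065]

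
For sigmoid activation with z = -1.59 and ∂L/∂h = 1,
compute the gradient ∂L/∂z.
∂L/∂z = 0.1407

σ(-1.59) = 0.1694
σ'(-1.59) = σ(-1.59)(1 - σ(-1.59)) = 0.1694 × 0.8306 = 0.1407
∂L/∂z = ∂L/∂h · σ'(z) = 1 × 0.1407 = 0.1407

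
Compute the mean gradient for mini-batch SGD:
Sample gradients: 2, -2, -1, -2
Average gradient = -0.75

Average = (1/4)(2 + -2 + -1 + -2) = -3/4 = -0.75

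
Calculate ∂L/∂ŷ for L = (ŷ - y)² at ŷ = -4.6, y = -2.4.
∂L/∂ŷ = -4.4

∂L/∂ŷ = 2(ŷ - y) = 2(-4.6 - -2.4) = 2(-2.2) = -4.4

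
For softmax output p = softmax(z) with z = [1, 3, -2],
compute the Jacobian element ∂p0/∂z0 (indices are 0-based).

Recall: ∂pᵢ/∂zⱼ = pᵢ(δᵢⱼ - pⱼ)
∂p0/∂z0 = 0.1045

p = softmax(z) = [0.1185, 0.8756, 0.0059]
p0 = 0.1185

∂p0/∂z0 = p0(1 - p0) = 0.1185 × (1 - 0.1185) = 0.1045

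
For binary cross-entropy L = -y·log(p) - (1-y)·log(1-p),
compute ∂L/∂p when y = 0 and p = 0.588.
∂L/∂p = 2.427

∂L/∂p = -y/p + (1-y)/(1-p) = 0 + 1/0.412 = 2.427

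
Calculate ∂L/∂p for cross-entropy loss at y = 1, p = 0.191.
∂L/∂p = -5.236

∂L/∂p = -y/p + (1-y)/(1-p) = -1/0.191 + 0 = -5.236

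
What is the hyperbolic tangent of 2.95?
0.9945

tanh(2.95) = (e^(2.95) - e^(-2.95))/(e^(2.95) + e^(-2.95)) = 0.9945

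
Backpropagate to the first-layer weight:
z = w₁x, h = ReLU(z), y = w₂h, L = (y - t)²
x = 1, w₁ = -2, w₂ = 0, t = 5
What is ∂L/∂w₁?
∂L/∂w₁ = 0

Forward pass:
z = w₁x = -2×1 = -2
h = ReLU(-2) = 0
y = w₂h = 0×0 = 0

Backward pass:
∂L/∂y = 2(y - t) = 2(0 - 5) = -10
∂y/∂h = w₂ = 0
∂h/∂z = 0 (ReLU derivative)
∂z/∂w₁ = x = 1

∂L/∂w₁ = -10 × 0 × 0 × 1 = 0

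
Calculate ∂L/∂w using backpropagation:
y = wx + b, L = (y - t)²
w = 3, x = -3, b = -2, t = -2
∂L/∂w = 54

y = wx + b = (3)(-3) + -2 = -11
∂L/∂y = 2(y - t) = 2(-11 - -2) = -18
∂y/∂w = x = -3
∂L/∂w = ∂L/∂y · ∂y/∂w = -18 × -3 = 54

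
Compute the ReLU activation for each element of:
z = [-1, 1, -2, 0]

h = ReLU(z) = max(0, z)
h = [0, 1, 0, 0]

ReLU applied element-wise: max(0,-1)=0, max(0,1)=1, max(0,-2)=0, max(0,0)=0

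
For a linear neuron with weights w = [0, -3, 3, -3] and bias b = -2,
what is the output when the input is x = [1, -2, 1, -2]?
y = 13

y = (0)(1) + (-3)(-2) + (3)(1) + (-3)(-2) + -2 = 13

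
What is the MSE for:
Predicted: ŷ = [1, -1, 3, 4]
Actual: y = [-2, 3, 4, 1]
MSE = 8.75

MSE = (1/4)((1--2)² + (-1-3)² + (3-4)² + (4-1)²) = (1/4)(9 + 16 + 1 + 9) = 8.75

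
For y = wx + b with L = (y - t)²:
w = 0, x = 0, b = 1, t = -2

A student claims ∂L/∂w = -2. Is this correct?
Incorrect

y = (0)(0) + 1 = 1
∂L/∂y = 2(y - t) = 2(1 - -2) = 6
∂y/∂w = x = 0
∂L/∂w = 6 × 0 = 0

Claimed value: -2
Incorrect: The correct gradient is 0.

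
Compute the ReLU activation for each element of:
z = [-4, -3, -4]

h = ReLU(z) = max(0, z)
h = [0, 0, 0]

ReLU applied element-wise: max(0,-4)=0, max(0,-3)=0, max(0,-4)=0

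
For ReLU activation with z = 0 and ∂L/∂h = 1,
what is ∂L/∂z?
∂L/∂z = 0

h = ReLU(0) = 0
At z = 0: ∂h/∂z = 0 (by convention)
∂L/∂z = ∂L/∂h · ∂h/∂z = 1 × 0 = 0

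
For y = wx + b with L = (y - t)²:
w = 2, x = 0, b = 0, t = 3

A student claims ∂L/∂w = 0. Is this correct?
Correct

y = (2)(0) + 0 = 0
∂L/∂y = 2(y - t) = 2(0 - 3) = -6
∂y/∂w = x = 0
∂L/∂w = -6 × 0 = 0

Claimed value: 0
Correct: The correct gradient is 0.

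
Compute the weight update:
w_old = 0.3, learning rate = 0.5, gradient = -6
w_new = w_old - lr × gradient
w_new = 3.3

w_new = w - η·∂L/∂w = 0.3 - 0.5×(-6) = 0.3 - (-3) = 3.3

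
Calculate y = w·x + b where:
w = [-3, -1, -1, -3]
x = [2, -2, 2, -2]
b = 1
y = 1

y = (-3)(2) + (-1)(-2) + (-1)(2) + (-3)(-2) + 1 = 1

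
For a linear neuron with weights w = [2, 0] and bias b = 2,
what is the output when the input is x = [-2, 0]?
y = -2

y = (2)(-2) + (0)(0) + 2 = -2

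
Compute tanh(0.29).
0.2821

tanh(0.29) = (e^(0.29) - e^(-0.29))/(e^(0.29) + e^(-0.29)) = 0.2821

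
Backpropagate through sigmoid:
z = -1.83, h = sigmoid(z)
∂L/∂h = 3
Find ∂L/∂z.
∂L/∂z = 0.3574

σ(-1.83) = 0.1382
σ'(-1.83) = σ(-1.83)(1 - σ(-1.83)) = 0.1382 × 0.8618 = 0.1191
∂L/∂z = ∂L/∂h · σ'(z) = 3 × 0.1191 = 0.3574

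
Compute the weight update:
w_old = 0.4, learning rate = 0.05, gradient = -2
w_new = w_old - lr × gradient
w_new = 0.5

w_new = w - η·∂L/∂w = 0.4 - 0.05×(-2) = 0.4 - (-0.1) = 0.5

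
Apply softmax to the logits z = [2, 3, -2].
p = [0.2676, 0.7275, 0.0049]

exp(z) = [7.389, 20.09, 0.1353]
Sum = 27.61
p = [0.2676, 0.7275, 0.0049]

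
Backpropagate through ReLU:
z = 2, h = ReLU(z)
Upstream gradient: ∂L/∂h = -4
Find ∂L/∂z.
∂L/∂z = -4

h = ReLU(2) = 2
Since z > 0: ∂h/∂z = 1
∂L/∂z = ∂L/∂h · ∂h/∂z = -4 × 1 = -4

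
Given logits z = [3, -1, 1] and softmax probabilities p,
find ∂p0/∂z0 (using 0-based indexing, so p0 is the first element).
∂p0/∂z0 = 0.1154

p = softmax(z) = [0.8668, 0.01588, 0.1173]
p0 = 0.8668

∂p0/∂z0 = p0(1 - p0) = 0.8668 × (1 - 0.8668) = 0.1154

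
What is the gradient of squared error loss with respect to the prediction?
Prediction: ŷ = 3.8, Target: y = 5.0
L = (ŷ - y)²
∂L/∂ŷ = -2.4

∂L/∂ŷ = 2(ŷ - y) = 2(3.8 - 5.0) = 2(-1.2) = -2.4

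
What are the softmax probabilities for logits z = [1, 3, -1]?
p = [0.1173, 0.8668, 0.0159]

exp(z) = [2.718, 20.09, 0.3679]
Sum = 23.17
p = [0.1173, 0.8668, 0.0159]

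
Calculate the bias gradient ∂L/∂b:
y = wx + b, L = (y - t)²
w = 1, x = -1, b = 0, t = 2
∂L/∂b = -6

y = wx + b = (1)(-1) + 0 = -1
∂L/∂y = 2(y - t) = 2(-1 - 2) = -6
∂y/∂b = 1
∂L/∂b = ∂L/∂y · ∂y/∂b = -6 × 1 = -6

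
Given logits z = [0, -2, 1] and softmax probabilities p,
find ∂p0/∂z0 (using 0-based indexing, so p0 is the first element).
∂p0/∂z0 = 0.1922

p = softmax(z) = [0.2595, 0.03512, 0.7054]
p0 = 0.2595

∂p0/∂z0 = p0(1 - p0) = 0.2595 × (1 - 0.2595) = 0.1922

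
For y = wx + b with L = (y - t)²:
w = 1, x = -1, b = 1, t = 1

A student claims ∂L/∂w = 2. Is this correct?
Correct

y = (1)(-1) + 1 = 0
∂L/∂y = 2(y - t) = 2(0 - 1) = -2
∂y/∂w = x = -1
∂L/∂w = -2 × -1 = 2

Claimed value: 2
Correct: The correct gradient is 2.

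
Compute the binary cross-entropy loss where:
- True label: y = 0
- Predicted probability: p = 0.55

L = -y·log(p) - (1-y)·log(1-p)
L = 0.7985

L = -0·log(0.55) - 1·log(0.45) = -log(0.45) = 0.7985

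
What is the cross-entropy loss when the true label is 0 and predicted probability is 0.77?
L = 1.47

L = -0·log(0.77) - 1·log(0.23) = -log(0.23) = 1.47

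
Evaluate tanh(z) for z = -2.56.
-0.9881

tanh(-2.56) = (e^(-2.56) - e^(2.56))/(e^(-2.56) + e^(2.56)) = -0.9881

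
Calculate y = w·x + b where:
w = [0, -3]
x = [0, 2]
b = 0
y = -6

y = (0)(0) + (-3)(2) + 0 = -6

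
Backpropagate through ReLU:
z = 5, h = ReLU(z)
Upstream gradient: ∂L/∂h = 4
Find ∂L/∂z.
∂L/∂z = 4

h = ReLU(5) = 5
Since z > 0: ∂h/∂z = 1
∂L/∂z = ∂L/∂h · ∂h/∂z = 4 × 1 = 4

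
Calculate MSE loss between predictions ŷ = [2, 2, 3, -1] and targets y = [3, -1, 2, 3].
MSE = 6.75

MSE = (1/4)((2-3)² + (2--1)² + (3-2)² + (-1-3)²) = (1/4)(1 + 9 + 1 + 16) = 6.75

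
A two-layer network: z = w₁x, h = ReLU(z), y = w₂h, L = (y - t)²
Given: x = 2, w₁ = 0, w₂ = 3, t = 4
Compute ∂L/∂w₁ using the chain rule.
∂L/∂w₁ = 0

Forward pass:
z = w₁x = 0×2 = 0
h = ReLU(0) = 0
y = w₂h = 3×0 = 0

Backward pass:
∂L/∂y = 2(y - t) = 2(0 - 4) = -8
∂y/∂h = w₂ = 3
∂h/∂z = 0 (ReLU derivative)
∂z/∂w₁ = x = 2

∂L/∂w₁ = -8 × 3 × 0 × 2 = 0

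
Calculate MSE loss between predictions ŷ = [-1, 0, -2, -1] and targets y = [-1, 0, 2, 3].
MSE = 8

MSE = (1/4)((-1--1)² + (0-0)² + (-2-2)² + (-1-3)²) = (1/4)(0 + 0 + 16 + 16) = 8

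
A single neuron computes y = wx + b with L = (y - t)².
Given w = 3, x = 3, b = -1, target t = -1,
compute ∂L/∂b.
∂L/∂b = 18

y = wx + b = (3)(3) + -1 = 8
∂L/∂y = 2(y - t) = 2(8 - -1) = 18
∂y/∂b = 1
∂L/∂b = ∂L/∂y · ∂y/∂b = 18 × 1 = 18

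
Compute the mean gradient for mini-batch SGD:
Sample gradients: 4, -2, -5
Average gradient = -1

Average = (1/3)(4 + -2 + -5) = -3/3 = -1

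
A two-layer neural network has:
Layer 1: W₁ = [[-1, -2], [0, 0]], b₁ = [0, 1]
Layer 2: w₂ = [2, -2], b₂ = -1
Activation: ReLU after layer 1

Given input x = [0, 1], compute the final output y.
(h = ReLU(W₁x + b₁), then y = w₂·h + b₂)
y = -3

Layer 1 pre-activation: z₁ = [-2, 1]
After ReLU: h = [0, 1]
Layer 2 output: y = 2×0 + -2×1 + -1 = -3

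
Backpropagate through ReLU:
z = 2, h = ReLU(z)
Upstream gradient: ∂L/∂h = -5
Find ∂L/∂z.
∂L/∂z = -5

h = ReLU(2) = 2
Since z > 0: ∂h/∂z = 1
∂L/∂z = ∂L/∂h · ∂h/∂z = -5 × 1 = -5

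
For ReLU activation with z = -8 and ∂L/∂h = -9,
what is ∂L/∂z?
∂L/∂z = 0

h = ReLU(-8) = 0
Since z < 0: ∂h/∂z = 0
∂L/∂z = ∂L/∂h · ∂h/∂z = -9 × 0 = 0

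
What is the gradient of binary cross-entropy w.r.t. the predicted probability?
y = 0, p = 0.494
∂L/∂p = 1.976

∂L/∂p = -y/p + (1-y)/(1-p) = 0 + 1/0.506 = 1.976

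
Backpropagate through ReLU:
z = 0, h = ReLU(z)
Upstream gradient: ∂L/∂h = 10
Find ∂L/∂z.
∂L/∂z = 0

h = ReLU(0) = 0
At z = 0: ∂h/∂z = 0 (by convention)
∂L/∂z = ∂L/∂h · ∂h/∂z = 10 × 0 = 0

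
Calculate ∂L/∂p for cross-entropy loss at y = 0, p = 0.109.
∂L/∂p = 1.122

∂L/∂p = -y/p + (1-y)/(1-p) = 0 + 1/0.891 = 1.122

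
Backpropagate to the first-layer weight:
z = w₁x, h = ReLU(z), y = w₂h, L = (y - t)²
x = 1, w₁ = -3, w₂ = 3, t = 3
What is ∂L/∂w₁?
∂L/∂w₁ = 0

Forward pass:
z = w₁x = -3×1 = -3
h = ReLU(-3) = 0
y = w₂h = 3×0 = 0

Backward pass:
∂L/∂y = 2(y - t) = 2(0 - 3) = -6
∂y/∂h = w₂ = 3
∂h/∂z = 0 (ReLU derivative)
∂z/∂w₁ = x = 1

∂L/∂w₁ = -6 × 3 × 0 × 1 = 0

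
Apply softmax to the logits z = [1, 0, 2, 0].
p = [0.2245, 0.0826, 0.6103, 0.0826]

exp(z) = [2.718, 1, 7.389, 1]
Sum = 12.11
p = [0.2245, 0.0826, 0.6103, 0.0826]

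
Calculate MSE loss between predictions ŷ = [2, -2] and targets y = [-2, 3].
MSE = 20.5

MSE = (1/2)((2--2)² + (-2-3)²) = (1/2)(16 + 25) = 20.5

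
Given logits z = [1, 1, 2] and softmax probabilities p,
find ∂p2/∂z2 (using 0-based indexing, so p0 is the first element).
∂p2/∂z2 = 0.2442

p = softmax(z) = [0.2119, 0.2119, 0.5761]
p2 = 0.5761

∂p2/∂z2 = p2(1 - p2) = 0.5761 × (1 - 0.5761) = 0.2442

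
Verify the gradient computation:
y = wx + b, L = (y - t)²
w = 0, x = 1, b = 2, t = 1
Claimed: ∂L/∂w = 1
Incorrect

y = (0)(1) + 2 = 2
∂L/∂y = 2(y - t) = 2(2 - 1) = 2
∂y/∂w = x = 1
∂L/∂w = 2 × 1 = 2

Claimed value: 1
Incorrect: The correct gradient is 2.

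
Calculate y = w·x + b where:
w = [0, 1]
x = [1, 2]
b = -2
y = 0

y = (0)(1) + (1)(2) + -2 = 0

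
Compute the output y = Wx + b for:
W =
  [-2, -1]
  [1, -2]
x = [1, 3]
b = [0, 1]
y = [-5, -4]

Wx = [-2×1 + -1×3, 1×1 + -2×3]
   = [-5, -5]
y = Wx + b = [-5 + 0, -5 + 1] = [-5, -4]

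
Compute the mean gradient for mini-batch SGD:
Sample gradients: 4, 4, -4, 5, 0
Average gradient = 1.8

Average = (1/5)(4 + 4 + -4 + 5 + 0) = 9/5 = 1.8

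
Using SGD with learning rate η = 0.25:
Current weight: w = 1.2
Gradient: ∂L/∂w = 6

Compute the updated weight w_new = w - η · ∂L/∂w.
w_new = -0.3

w_new = w - η·∂L/∂w = 1.2 - 0.25×(6) = 1.2 - (1.5) = -0.3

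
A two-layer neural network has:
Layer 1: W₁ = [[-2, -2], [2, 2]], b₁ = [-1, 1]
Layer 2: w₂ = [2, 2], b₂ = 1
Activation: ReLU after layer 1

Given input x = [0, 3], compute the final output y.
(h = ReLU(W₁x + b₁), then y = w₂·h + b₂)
y = 15

Layer 1 pre-activation: z₁ = [-7, 7]
After ReLU: h = [0, 7]
Layer 2 output: y = 2×0 + 2×7 + 1 = 15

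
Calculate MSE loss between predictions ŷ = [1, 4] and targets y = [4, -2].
MSE = 22.5

MSE = (1/2)((1-4)² + (4--2)²) = (1/2)(9 + 36) = 22.5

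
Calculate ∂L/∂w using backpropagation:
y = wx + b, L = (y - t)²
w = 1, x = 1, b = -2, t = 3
∂L/∂w = -8

y = wx + b = (1)(1) + -2 = -1
∂L/∂y = 2(y - t) = 2(-1 - 3) = -8
∂y/∂w = x = 1
∂L/∂w = ∂L/∂y · ∂y/∂w = -8 × 1 = -8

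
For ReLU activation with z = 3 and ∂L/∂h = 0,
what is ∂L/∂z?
∂L/∂z = 0

h = ReLU(3) = 3
Since z > 0: ∂h/∂z = 1
∂L/∂z = ∂L/∂h · ∂h/∂z = 0 × 1 = 0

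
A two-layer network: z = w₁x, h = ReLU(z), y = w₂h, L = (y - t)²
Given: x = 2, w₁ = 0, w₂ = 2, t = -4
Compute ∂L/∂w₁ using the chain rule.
∂L/∂w₁ = 0

Forward pass:
z = w₁x = 0×2 = 0
h = ReLU(0) = 0
y = w₂h = 2×0 = 0

Backward pass:
∂L/∂y = 2(y - t) = 2(0 - -4) = 8
∂y/∂h = w₂ = 2
∂h/∂z = 0 (ReLU derivative)
∂z/∂w₁ = x = 2

∂L/∂w₁ = 8 × 2 × 0 × 2 = 0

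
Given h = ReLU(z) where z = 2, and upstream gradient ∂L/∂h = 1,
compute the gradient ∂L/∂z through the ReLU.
∂L/∂z = 1

h = ReLU(2) = 2
Since z > 0: ∂h/∂z = 1
∂L/∂z = ∂L/∂h · ∂h/∂z = 1 × 1 = 1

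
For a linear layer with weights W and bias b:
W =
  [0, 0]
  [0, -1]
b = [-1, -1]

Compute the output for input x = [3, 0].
y = [-1, -1]

Wx = [0×3 + 0×0, 0×3 + -1×0]
   = [0, 0]
y = Wx + b = [0 + -1, 0 + -1] = [-1, -1]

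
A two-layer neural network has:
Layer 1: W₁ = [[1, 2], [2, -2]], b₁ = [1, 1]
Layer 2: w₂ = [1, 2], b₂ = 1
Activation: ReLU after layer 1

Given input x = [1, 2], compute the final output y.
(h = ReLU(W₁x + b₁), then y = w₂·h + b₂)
y = 7

Layer 1 pre-activation: z₁ = [6, -1]
After ReLU: h = [6, 0]
Layer 2 output: y = 1×6 + 2×0 + 1 = 7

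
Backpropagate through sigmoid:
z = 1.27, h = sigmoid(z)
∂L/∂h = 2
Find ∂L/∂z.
∂L/∂z = 0.3424

σ(1.27) = 0.7807
σ'(1.27) = σ(1.27)(1 - σ(1.27)) = 0.7807 × 0.2193 = 0.1712
∂L/∂z = ∂L/∂h · σ'(z) = 2 × 0.1712 = 0.3424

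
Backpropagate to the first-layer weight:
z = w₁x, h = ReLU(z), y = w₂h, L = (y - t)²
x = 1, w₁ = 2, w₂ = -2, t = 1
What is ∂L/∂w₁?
∂L/∂w₁ = 20

Forward pass:
z = w₁x = 2×1 = 2
h = ReLU(2) = 2
y = w₂h = -2×2 = -4

Backward pass:
∂L/∂y = 2(y - t) = 2(-4 - 1) = -10
∂y/∂h = w₂ = -2
∂h/∂z = 1 (ReLU derivative)
∂z/∂w₁ = x = 1

∂L/∂w₁ = -10 × -2 × 1 × 1 = 20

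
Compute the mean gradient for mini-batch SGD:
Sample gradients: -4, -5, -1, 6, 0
Average gradient = -0.8

Average = (1/5)(-4 + -5 + -1 + 6 + 0) = -4/5 = -0.8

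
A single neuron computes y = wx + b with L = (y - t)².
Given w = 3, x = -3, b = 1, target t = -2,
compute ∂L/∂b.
∂L/∂b = -12

y = wx + b = (3)(-3) + 1 = -8
∂L/∂y = 2(y - t) = 2(-8 - -2) = -12
∂y/∂b = 1
∂L/∂b = ∂L/∂y · ∂y/∂b = -12 × 1 = -12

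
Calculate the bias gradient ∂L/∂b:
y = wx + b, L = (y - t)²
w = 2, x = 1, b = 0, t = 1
∂L/∂b = 2

y = wx + b = (2)(1) + 0 = 2
∂L/∂y = 2(y - t) = 2(2 - 1) = 2
∂y/∂b = 1
∂L/∂b = ∂L/∂y · ∂y/∂b = 2 × 1 = 2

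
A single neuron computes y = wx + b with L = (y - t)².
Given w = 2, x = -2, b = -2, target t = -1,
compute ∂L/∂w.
∂L/∂w = 20

y = wx + b = (2)(-2) + -2 = -6
∂L/∂y = 2(y - t) = 2(-6 - -1) = -10
∂y/∂w = x = -2
∂L/∂w = ∂L/∂y · ∂y/∂w = -10 × -2 = 20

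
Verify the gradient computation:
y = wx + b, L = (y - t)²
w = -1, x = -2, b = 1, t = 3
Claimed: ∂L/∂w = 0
Correct

y = (-1)(-2) + 1 = 3
∂L/∂y = 2(y - t) = 2(3 - 3) = 0
∂y/∂w = x = -2
∂L/∂w = 0 × -2 = 0

Claimed value: 0
Correct: The correct gradient is 0.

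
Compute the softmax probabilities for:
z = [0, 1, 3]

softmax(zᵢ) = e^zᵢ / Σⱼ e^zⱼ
p = [0.042, 0.1142, 0.8438]

exp(z) = [1, 2.718, 20.09]
Sum = 23.8
p = [0.042, 0.1142, 0.8438]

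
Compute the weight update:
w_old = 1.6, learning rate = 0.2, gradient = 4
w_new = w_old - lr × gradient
w_new = 0.8

w_new = w - η·∂L/∂w = 1.6 - 0.2×(4) = 1.6 - (0.8) = 0.8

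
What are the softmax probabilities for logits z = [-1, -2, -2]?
p = [0.5761, 0.2119, 0.2119]

exp(z) = [0.3679, 0.1353, 0.1353]
Sum = 0.6386
p = [0.5761, 0.2119, 0.2119]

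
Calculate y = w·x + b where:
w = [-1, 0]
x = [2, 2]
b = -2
y = -4

y = (-1)(2) + (0)(2) + -2 = -4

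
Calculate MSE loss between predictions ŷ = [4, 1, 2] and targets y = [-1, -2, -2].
MSE = 16.67

MSE = (1/3)((4--1)² + (1--2)² + (2--2)²) = (1/3)(25 + 9 + 16) = 16.67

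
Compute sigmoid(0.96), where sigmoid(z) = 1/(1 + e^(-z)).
0.7231

sigmoid(0.96) = 1/(1 + e^(-0.96)) = 1/(1 + 0.3829) = 0.7231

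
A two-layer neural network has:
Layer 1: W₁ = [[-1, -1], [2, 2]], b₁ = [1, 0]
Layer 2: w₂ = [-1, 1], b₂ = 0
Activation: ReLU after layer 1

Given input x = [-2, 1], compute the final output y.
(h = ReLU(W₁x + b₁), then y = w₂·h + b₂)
y = -2

Layer 1 pre-activation: z₁ = [2, -2]
After ReLU: h = [2, 0]
Layer 2 output: y = -1×2 + 1×0 + 0 = -2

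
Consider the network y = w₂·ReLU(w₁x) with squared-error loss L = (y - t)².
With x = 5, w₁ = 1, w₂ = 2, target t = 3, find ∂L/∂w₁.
∂L/∂w₁ = 140

Forward pass:
z = w₁x = 1×5 = 5
h = ReLU(5) = 5
y = w₂h = 2×5 = 10

Backward pass:
∂L/∂y = 2(y - t) = 2(10 - 3) = 14
∂y/∂h = w₂ = 2
∂h/∂z = 1 (ReLU derivative)
∂z/∂w₁ = x = 5

∂L/∂w₁ = 14 × 2 × 1 × 5 = 140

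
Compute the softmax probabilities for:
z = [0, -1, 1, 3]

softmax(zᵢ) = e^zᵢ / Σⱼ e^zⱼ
p = [0.0414, 0.0152, 0.1125, 0.831]

exp(z) = [1, 0.3679, 2.718, 20.09]
Sum = 24.17
p = [0.0414, 0.0152, 0.1125, 0.831]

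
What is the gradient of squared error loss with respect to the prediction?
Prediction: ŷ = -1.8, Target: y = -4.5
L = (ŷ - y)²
∂L/∂ŷ = 5.4

∂L/∂ŷ = 2(ŷ - y) = 2(-1.8 - -4.5) = 2(2.7) = 5.4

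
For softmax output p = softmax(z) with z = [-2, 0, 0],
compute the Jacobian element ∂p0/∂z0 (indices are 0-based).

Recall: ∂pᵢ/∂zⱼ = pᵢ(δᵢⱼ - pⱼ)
∂p0/∂z0 = 0.05936

p = softmax(z) = [0.06338, 0.4683, 0.4683]
p0 = 0.06338

∂p0/∂z0 = p0(1 - p0) = 0.06338 × (1 - 0.06338) = 0.05936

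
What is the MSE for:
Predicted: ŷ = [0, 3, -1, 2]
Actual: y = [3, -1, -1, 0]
MSE = 7.25

MSE = (1/4)((0-3)² + (3--1)² + (-1--1)² + (2-0)²) = (1/4)(9 + 16 + 0 + 4) = 7.25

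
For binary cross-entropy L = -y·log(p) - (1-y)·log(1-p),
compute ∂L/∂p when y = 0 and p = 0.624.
∂L/∂p = 2.66

∂L/∂p = -y/p + (1-y)/(1-p) = 0 + 1/0.376 = 2.66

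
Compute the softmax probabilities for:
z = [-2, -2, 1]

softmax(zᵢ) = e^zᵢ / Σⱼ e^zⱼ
p = [0.0453, 0.0453, 0.9094]

exp(z) = [0.1353, 0.1353, 2.718]
Sum = 2.989
p = [0.0453, 0.0453, 0.9094]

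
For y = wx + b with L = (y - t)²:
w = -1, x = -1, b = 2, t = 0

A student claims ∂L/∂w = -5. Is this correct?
Incorrect

y = (-1)(-1) + 2 = 3
∂L/∂y = 2(y - t) = 2(3 - 0) = 6
∂y/∂w = x = -1
∂L/∂w = 6 × -1 = -6

Claimed value: -5
Incorrect: The correct gradient is -6.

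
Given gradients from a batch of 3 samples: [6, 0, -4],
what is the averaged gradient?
Average gradient = 0.6667

Average = (1/3)(6 + 0 + -4) = 2/3 = 0.6667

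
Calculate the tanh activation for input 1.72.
0.9379

tanh(1.72) = (e^(1.72) - e^(-1.72))/(e^(1.72) + e^(-1.72)) = 0.9379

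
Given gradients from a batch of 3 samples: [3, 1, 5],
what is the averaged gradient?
Average gradient = 3

Average = (1/3)(3 + 1 + 5) = 9/3 = 3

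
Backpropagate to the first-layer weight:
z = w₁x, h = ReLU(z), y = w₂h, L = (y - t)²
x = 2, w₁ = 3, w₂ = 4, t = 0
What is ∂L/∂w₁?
∂L/∂w₁ = 384

Forward pass:
z = w₁x = 3×2 = 6
h = ReLU(6) = 6
y = w₂h = 4×6 = 24

Backward pass:
∂L/∂y = 2(y - t) = 2(24 - 0) = 48
∂y/∂h = w₂ = 4
∂h/∂z = 1 (ReLU derivative)
∂z/∂w₁ = x = 2

∂L/∂w₁ = 48 × 4 × 1 × 2 = 384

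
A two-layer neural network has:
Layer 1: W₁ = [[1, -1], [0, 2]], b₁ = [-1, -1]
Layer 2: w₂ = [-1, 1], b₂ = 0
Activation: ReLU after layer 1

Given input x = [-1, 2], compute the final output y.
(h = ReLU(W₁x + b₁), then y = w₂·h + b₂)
y = 3

Layer 1 pre-activation: z₁ = [-4, 3]
After ReLU: h = [0, 3]
Layer 2 output: y = -1×0 + 1×3 + 0 = 3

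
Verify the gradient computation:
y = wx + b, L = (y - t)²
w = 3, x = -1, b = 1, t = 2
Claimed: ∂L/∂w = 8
Correct

y = (3)(-1) + 1 = -2
∂L/∂y = 2(y - t) = 2(-2 - 2) = -8
∂y/∂w = x = -1
∂L/∂w = -8 × -1 = 8

Claimed value: 8
Correct: The correct gradient is 8.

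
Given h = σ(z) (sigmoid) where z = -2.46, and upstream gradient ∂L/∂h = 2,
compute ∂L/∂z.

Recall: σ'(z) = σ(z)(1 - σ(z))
∂L/∂z = 0.145

σ(-2.46) = 0.07871
σ'(-2.46) = σ(-2.46)(1 - σ(-2.46)) = 0.07871 × 0.9213 = 0.07252
∂L/∂z = ∂L/∂h · σ'(z) = 2 × 0.07252 = 0.145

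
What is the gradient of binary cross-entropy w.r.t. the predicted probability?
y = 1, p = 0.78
∂L/∂p = -1.282

∂L/∂p = -y/p + (1-y)/(1-p) = -1/0.78 + 0 = -1.282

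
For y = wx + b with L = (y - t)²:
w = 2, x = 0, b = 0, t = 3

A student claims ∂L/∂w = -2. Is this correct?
Incorrect

y = (2)(0) + 0 = 0
∂L/∂y = 2(y - t) = 2(0 - 3) = -6
∂y/∂w = x = 0
∂L/∂w = -6 × 0 = 0

Claimed value: -2
Incorrect: The correct gradient is 0.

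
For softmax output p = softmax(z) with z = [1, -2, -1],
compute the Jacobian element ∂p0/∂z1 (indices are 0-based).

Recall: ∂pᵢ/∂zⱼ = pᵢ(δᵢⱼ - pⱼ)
∂p0/∂z1 = -0.03545

p = softmax(z) = [0.8438, 0.04201, 0.1142]
p0 = 0.8438, p1 = 0.04201

∂p0/∂z1 = -p0 × p1 = -0.8438 × 0.04201 = -0.03545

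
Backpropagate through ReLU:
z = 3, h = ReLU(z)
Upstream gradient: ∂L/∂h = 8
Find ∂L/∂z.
∂L/∂z = 8

h = ReLU(3) = 3
Since z > 0: ∂h/∂z = 1
∂L/∂z = ∂L/∂h · ∂h/∂z = 8 × 1 = 8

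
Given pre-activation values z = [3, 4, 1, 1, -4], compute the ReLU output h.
h = [3, 4, 1, 1, 0]

ReLU applied element-wise: max(0,3)=3, max(0,4)=4, max(0,1)=1, max(0,1)=1, max(0,-4)=0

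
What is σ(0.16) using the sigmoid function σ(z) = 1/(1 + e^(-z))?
0.5399

sigmoid(0.16) = 1/(1 + e^(-0.16)) = 1/(1 + 0.8521) = 0.5399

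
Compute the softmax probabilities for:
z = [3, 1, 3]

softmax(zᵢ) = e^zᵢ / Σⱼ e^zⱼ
p = [0.4683, 0.0634, 0.4683]

exp(z) = [20.09, 2.718, 20.09]
Sum = 42.89
p = [0.4683, 0.0634, 0.4683]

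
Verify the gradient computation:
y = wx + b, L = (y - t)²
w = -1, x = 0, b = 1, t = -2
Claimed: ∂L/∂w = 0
Correct

y = (-1)(0) + 1 = 1
∂L/∂y = 2(y - t) = 2(1 - -2) = 6
∂y/∂w = x = 0
∂L/∂w = 6 × 0 = 0

Claimed value: 0
Correct: The correct gradient is 0.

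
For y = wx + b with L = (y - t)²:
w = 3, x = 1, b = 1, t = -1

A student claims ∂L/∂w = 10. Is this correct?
Correct

y = (3)(1) + 1 = 4
∂L/∂y = 2(y - t) = 2(4 - -1) = 10
∂y/∂w = x = 1
∂L/∂w = 10 × 1 = 10

Claimed value: 10
Correct: The correct gradient is 10.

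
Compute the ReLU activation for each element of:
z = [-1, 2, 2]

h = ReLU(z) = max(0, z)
h = [0, 2, 2]

ReLU applied element-wise: max(0,-1)=0, max(0,2)=2, max(0,2)=2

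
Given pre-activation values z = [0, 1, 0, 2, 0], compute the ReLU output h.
h = [0, 1, 0, 2, 0]

ReLU applied element-wise: max(0,0)=0, max(0,1)=1, max(0,0)=0, max(0,2)=2, max(0,0)=0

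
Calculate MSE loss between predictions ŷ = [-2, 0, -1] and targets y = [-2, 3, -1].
MSE = 3

MSE = (1/3)((-2--2)² + (0-3)² + (-1--1)²) = (1/3)(0 + 9 + 0) = 3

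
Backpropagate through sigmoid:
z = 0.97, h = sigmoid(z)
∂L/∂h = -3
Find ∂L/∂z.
∂L/∂z = -0.598

σ(0.97) = 0.7251
σ'(0.97) = σ(0.97)(1 - σ(0.97)) = 0.7251 × 0.2749 = 0.1993
∂L/∂z = ∂L/∂h · σ'(z) = -3 × 0.1993 = -0.598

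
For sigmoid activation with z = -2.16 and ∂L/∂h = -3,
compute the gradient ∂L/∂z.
∂L/∂z = -0.2781

σ(-2.16) = 0.1034
σ'(-2.16) = σ(-2.16)(1 - σ(-2.16)) = 0.1034 × 0.8966 = 0.09271
∂L/∂z = ∂L/∂h · σ'(z) = -3 × 0.09271 = -0.2781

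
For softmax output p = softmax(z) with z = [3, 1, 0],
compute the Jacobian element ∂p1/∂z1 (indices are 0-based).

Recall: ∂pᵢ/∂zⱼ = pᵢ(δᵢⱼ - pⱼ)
∂p1/∂z1 = 0.1012

p = softmax(z) = [0.8438, 0.1142, 0.04201]
p1 = 0.1142

∂p1/∂z1 = p1(1 - p1) = 0.1142 × (1 - 0.1142) = 0.1012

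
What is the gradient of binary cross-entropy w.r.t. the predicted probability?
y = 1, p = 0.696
∂L/∂p = -1.437

∂L/∂p = -y/p + (1-y)/(1-p) = -1/0.696 + 0 = -1.437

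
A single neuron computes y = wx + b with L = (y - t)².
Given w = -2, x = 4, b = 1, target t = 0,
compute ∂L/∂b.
∂L/∂b = -14

y = wx + b = (-2)(4) + 1 = -7
∂L/∂y = 2(y - t) = 2(-7 - 0) = -14
∂y/∂b = 1
∂L/∂b = ∂L/∂y · ∂y/∂b = -14 × 1 = -14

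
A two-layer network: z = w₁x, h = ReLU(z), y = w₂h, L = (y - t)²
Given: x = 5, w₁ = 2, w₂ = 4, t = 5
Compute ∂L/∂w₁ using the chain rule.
∂L/∂w₁ = 1400

Forward pass:
z = w₁x = 2×5 = 10
h = ReLU(10) = 10
y = w₂h = 4×10 = 40

Backward pass:
∂L/∂y = 2(y - t) = 2(40 - 5) = 70
∂y/∂h = w₂ = 4
∂h/∂z = 1 (ReLU derivative)
∂z/∂w₁ = x = 5

∂L/∂w₁ = 70 × 4 × 1 × 5 = 1400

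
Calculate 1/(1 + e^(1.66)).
0.1598

sigmoid(-1.66) = 1/(1 + e^(1.66)) = 1/(1 + 5.259) = 0.1598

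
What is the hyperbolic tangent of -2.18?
-0.9748

tanh(-2.18) = (e^(-2.18) - e^(2.18))/(e^(-2.18) + e^(2.18)) = -0.9748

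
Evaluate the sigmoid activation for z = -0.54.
0.3682

sigmoid(-0.54) = 1/(1 + e^(0.54)) = 1/(1 + 1.716) = 0.3682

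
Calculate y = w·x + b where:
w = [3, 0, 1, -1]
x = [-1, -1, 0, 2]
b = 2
y = -3

y = (3)(-1) + (0)(-1) + (1)(0) + (-1)(2) + 2 = -3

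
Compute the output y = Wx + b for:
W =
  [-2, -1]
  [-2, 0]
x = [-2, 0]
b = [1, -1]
y = [5, 3]

Wx = [-2×-2 + -1×0, -2×-2 + 0×0]
   = [4, 4]
y = Wx + b = [4 + 1, 4 + -1] = [5, 3]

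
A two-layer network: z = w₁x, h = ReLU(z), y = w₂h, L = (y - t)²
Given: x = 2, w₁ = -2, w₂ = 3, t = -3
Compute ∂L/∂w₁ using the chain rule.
∂L/∂w₁ = 0

Forward pass:
z = w₁x = -2×2 = -4
h = ReLU(-4) = 0
y = w₂h = 3×0 = 0

Backward pass:
∂L/∂y = 2(y - t) = 2(0 - -3) = 6
∂y/∂h = w₂ = 3
∂h/∂z = 0 (ReLU derivative)
∂z/∂w₁ = x = 2

∂L/∂w₁ = 6 × 3 × 0 × 2 = 0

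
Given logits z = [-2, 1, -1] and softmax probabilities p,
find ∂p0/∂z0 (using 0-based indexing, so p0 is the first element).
∂p0/∂z0 = 0.04025

p = softmax(z) = [0.04201, 0.8438, 0.1142]
p0 = 0.04201

∂p0/∂z0 = p0(1 - p0) = 0.04201 × (1 - 0.04201) = 0.04025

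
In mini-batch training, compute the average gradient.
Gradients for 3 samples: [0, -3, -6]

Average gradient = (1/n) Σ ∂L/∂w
Average gradient = -3

Average = (1/3)(0 + -3 + -6) = -9/3 = -3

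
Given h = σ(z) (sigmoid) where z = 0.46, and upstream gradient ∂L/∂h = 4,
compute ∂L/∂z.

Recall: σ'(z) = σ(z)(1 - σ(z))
∂L/∂z = 0.9489

σ(0.46) = 0.613
σ'(0.46) = σ(0.46)(1 - σ(0.46)) = 0.613 × 0.387 = 0.2372
∂L/∂z = ∂L/∂h · σ'(z) = 4 × 0.2372 = 0.9489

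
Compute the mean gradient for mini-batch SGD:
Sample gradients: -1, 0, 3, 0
Average gradient = 0.5

Average = (1/4)(-1 + 0 + 3 + 0) = 2/4 = 0.5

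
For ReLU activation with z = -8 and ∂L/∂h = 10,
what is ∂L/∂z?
∂L/∂z = 0

h = ReLU(-8) = 0
Since z < 0: ∂h/∂z = 0
∂L/∂z = ∂L/∂h · ∂h/∂z = 10 × 0 = 0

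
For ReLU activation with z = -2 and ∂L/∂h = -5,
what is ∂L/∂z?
∂L/∂z = 0

h = ReLU(-2) = 0
Since z < 0: ∂h/∂z = 0
∂L/∂z = ∂L/∂h · ∂h/∂z = -5 × 0 = 0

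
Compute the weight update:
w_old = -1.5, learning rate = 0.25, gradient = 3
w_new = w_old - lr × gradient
w_new = -2.25

w_new = w - η·∂L/∂w = -1.5 - 0.25×(3) = -1.5 - (0.75) = -2.25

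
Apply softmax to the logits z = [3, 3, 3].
p = [0.3333, 0.3333, 0.3333]

exp(z) = [20.09, 20.09, 20.09]
Sum = 60.26
p = [0.3333, 0.3333, 0.3333]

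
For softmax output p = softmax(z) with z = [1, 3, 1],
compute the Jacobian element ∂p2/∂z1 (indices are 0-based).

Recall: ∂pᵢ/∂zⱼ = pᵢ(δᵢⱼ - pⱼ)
∂p2/∂z1 = -0.08382

p = softmax(z) = [0.1065, 0.787, 0.1065]
p2 = 0.1065, p1 = 0.787

∂p2/∂z1 = -p2 × p1 = -0.1065 × 0.787 = -0.08382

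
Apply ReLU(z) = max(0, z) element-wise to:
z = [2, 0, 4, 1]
h = [2, 0, 4, 1]

ReLU applied element-wise: max(0,2)=2, max(0,0)=0, max(0,4)=4, max(0,1)=1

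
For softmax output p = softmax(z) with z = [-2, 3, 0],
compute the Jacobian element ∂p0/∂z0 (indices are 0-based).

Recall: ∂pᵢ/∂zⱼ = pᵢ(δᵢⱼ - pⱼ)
∂p0/∂z0 = 0.006337

p = softmax(z) = [0.006377, 0.9465, 0.04712]
p0 = 0.006377

∂p0/∂z0 = p0(1 - p0) = 0.006377 × (1 - 0.006377) = 0.006337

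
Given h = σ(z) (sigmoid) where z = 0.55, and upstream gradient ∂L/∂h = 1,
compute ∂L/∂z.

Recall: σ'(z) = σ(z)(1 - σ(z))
∂L/∂z = 0.232

σ(0.55) = 0.6341
σ'(0.55) = σ(0.55)(1 - σ(0.55)) = 0.6341 × 0.3659 = 0.232
∂L/∂z = ∂L/∂h · σ'(z) = 1 × 0.232 = 0.232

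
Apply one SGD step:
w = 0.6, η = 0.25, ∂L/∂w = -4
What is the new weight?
w_new = 1.6

w_new = w - η·∂L/∂w = 0.6 - 0.25×(-4) = 0.6 - (-1) = 1.6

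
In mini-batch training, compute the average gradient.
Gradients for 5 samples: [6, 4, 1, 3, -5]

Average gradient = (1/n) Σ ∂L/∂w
Average gradient = 1.8

Average = (1/5)(6 + 4 + 1 + 3 + -5) = 9/5 = 1.8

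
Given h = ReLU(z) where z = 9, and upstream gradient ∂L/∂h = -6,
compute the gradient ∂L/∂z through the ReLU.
∂L/∂z = -6

h = ReLU(9) = 9
Since z > 0: ∂h/∂z = 1
∂L/∂z = ∂L/∂h · ∂h/∂z = -6 × 1 = -6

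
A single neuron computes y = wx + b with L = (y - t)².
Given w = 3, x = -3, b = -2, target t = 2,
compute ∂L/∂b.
∂L/∂b = -26

y = wx + b = (3)(-3) + -2 = -11
∂L/∂y = 2(y - t) = 2(-11 - 2) = -26
∂y/∂b = 1
∂L/∂b = ∂L/∂y · ∂y/∂b = -26 × 1 = -26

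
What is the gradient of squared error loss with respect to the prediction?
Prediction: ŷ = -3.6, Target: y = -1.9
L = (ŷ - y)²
∂L/∂ŷ = -3.4

∂L/∂ŷ = 2(ŷ - y) = 2(-3.6 - -1.9) = 2(-1.7) = -3.4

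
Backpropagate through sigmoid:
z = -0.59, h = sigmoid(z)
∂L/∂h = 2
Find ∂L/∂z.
∂L/∂z = 0.4589

σ(-0.59) = 0.3566
σ'(-0.59) = σ(-0.59)(1 - σ(-0.59)) = 0.3566 × 0.6434 = 0.2294
∂L/∂z = ∂L/∂h · σ'(z) = 2 × 0.2294 = 0.4589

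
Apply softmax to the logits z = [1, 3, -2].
p = [0.1185, 0.8756, 0.0059]

exp(z) = [2.718, 20.09, 0.1353]
Sum = 22.94
p = [0.1185, 0.8756, 0.0059]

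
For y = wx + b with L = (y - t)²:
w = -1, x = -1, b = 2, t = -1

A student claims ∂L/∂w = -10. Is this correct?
Incorrect

y = (-1)(-1) + 2 = 3
∂L/∂y = 2(y - t) = 2(3 - -1) = 8
∂y/∂w = x = -1
∂L/∂w = 8 × -1 = -8

Claimed value: -10
Incorrect: The correct gradient is -8.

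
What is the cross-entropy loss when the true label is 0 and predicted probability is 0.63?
L = 0.9943

L = -0·log(0.63) - 1·log(0.37) = -log(0.37) = 0.9943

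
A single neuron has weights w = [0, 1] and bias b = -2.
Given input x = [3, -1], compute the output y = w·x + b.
y = -3

y = (0)(3) + (1)(-1) + -2 = -3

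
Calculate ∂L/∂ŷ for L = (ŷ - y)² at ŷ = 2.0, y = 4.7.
∂L/∂ŷ = -5.4

∂L/∂ŷ = 2(ŷ - y) = 2(2.0 - 4.7) = 2(-2.7) = -5.4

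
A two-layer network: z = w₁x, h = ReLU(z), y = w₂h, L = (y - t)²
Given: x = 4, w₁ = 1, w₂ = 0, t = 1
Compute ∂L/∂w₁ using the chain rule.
∂L/∂w₁ = 0

Forward pass:
z = w₁x = 1×4 = 4
h = ReLU(4) = 4
y = w₂h = 0×4 = 0

Backward pass:
∂L/∂y = 2(y - t) = 2(0 - 1) = -2
∂y/∂h = w₂ = 0
∂h/∂z = 1 (ReLU derivative)
∂z/∂w₁ = x = 4

∂L/∂w₁ = -2 × 0 × 1 × 4 = 0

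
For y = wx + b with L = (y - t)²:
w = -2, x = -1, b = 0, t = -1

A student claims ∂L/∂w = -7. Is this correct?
Incorrect

y = (-2)(-1) + 0 = 2
∂L/∂y = 2(y - t) = 2(2 - -1) = 6
∂y/∂w = x = -1
∂L/∂w = 6 × -1 = -6

Claimed value: -7
Incorrect: The correct gradient is -6.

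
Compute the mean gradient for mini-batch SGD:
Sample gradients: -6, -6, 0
Average gradient = -4

Average = (1/3)(-6 + -6 + 0) = -12/3 = -4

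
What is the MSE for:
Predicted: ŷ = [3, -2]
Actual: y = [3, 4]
MSE = 18

MSE = (1/2)((3-3)² + (-2-4)²) = (1/2)(0 + 36) = 18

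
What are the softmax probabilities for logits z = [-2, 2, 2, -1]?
p = [0.0089, 0.4835, 0.4835, 0.0241]

exp(z) = [0.1353, 7.389, 7.389, 0.3679]
Sum = 15.28
p = [0.0089, 0.4835, 0.4835, 0.0241]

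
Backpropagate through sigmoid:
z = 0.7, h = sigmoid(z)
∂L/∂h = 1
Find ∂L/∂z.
∂L/∂z = 0.2217

σ(0.7) = 0.6682
σ'(0.7) = σ(0.7)(1 - σ(0.7)) = 0.6682 × 0.3318 = 0.2217
∂L/∂z = ∂L/∂h · σ'(z) = 1 × 0.2217 = 0.2217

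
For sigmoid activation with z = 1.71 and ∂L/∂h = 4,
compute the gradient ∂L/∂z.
∂L/∂z = 0.5188

σ(1.71) = 0.8468
σ'(1.71) = σ(1.71)(1 - σ(1.71)) = 0.8468 × 0.1532 = 0.1297
∂L/∂z = ∂L/∂h · σ'(z) = 4 × 0.1297 = 0.5188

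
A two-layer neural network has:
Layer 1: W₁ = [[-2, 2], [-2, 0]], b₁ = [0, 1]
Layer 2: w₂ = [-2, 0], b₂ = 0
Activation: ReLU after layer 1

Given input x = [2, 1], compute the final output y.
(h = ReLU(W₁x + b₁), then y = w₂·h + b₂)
y = 0

Layer 1 pre-activation: z₁ = [-2, -3]
After ReLU: h = [0, 0]
Layer 2 output: y = -2×0 + 0×0 + 0 = 0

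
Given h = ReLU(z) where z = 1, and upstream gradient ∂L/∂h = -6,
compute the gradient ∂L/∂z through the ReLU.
∂L/∂z = -6

h = ReLU(1) = 1
Since z > 0: ∂h/∂z = 1
∂L/∂z = ∂L/∂h · ∂h/∂z = -6 × 1 = -6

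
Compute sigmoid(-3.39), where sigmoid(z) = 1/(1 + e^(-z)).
0.03261

sigmoid(-3.39) = 1/(1 + e^(3.39)) = 1/(1 + 29.67) = 0.03261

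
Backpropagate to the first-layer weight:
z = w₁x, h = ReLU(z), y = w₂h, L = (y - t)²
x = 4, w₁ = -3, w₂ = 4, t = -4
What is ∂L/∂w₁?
∂L/∂w₁ = 0

Forward pass:
z = w₁x = -3×4 = -12
h = ReLU(-12) = 0
y = w₂h = 4×0 = 0

Backward pass:
∂L/∂y = 2(y - t) = 2(0 - -4) = 8
∂y/∂h = w₂ = 4
∂h/∂z = 0 (ReLU derivative)
∂z/∂w₁ = x = 4

∂L/∂w₁ = 8 × 4 × 0 × 4 = 0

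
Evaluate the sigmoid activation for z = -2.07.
0.112

sigmoid(-2.07) = 1/(1 + e^(2.07)) = 1/(1 + 7.925) = 0.112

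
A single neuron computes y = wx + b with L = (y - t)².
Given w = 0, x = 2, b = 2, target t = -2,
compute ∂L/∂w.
∂L/∂w = 16

y = wx + b = (0)(2) + 2 = 2
∂L/∂y = 2(y - t) = 2(2 - -2) = 8
∂y/∂w = x = 2
∂L/∂w = ∂L/∂y · ∂y/∂w = 8 × 2 = 16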